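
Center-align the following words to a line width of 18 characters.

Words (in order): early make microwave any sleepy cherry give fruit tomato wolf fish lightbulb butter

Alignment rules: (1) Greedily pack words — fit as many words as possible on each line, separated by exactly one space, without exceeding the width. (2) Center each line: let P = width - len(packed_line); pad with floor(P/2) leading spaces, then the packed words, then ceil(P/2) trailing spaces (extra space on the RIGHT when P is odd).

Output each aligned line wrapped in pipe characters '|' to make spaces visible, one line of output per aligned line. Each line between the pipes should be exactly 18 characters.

Answer: |    early make    |
|  microwave any   |
|sleepy cherry give|
|fruit tomato wolf |
|  fish lightbulb  |
|      butter      |

Derivation:
Line 1: ['early', 'make'] (min_width=10, slack=8)
Line 2: ['microwave', 'any'] (min_width=13, slack=5)
Line 3: ['sleepy', 'cherry', 'give'] (min_width=18, slack=0)
Line 4: ['fruit', 'tomato', 'wolf'] (min_width=17, slack=1)
Line 5: ['fish', 'lightbulb'] (min_width=14, slack=4)
Line 6: ['butter'] (min_width=6, slack=12)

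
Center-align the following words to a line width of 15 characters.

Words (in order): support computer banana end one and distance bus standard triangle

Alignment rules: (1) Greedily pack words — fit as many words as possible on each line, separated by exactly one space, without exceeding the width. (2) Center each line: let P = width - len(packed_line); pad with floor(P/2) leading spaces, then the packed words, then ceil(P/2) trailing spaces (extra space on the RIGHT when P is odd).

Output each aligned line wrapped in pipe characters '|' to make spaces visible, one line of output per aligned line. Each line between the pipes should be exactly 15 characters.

Line 1: ['support'] (min_width=7, slack=8)
Line 2: ['computer', 'banana'] (min_width=15, slack=0)
Line 3: ['end', 'one', 'and'] (min_width=11, slack=4)
Line 4: ['distance', 'bus'] (min_width=12, slack=3)
Line 5: ['standard'] (min_width=8, slack=7)
Line 6: ['triangle'] (min_width=8, slack=7)

Answer: |    support    |
|computer banana|
|  end one and  |
| distance bus  |
|   standard    |
|   triangle    |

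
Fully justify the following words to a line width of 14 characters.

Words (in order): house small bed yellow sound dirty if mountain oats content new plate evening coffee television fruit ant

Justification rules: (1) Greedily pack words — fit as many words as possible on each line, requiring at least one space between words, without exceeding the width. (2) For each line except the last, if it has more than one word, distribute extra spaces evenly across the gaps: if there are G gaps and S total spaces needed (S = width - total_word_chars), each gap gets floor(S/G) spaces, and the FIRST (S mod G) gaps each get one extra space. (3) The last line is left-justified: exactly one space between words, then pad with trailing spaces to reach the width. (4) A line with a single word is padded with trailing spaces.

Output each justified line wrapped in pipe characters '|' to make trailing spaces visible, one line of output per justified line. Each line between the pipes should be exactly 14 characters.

Answer: |house    small|
|bed     yellow|
|sound dirty if|
|mountain  oats|
|content    new|
|plate  evening|
|coffee        |
|television    |
|fruit ant     |

Derivation:
Line 1: ['house', 'small'] (min_width=11, slack=3)
Line 2: ['bed', 'yellow'] (min_width=10, slack=4)
Line 3: ['sound', 'dirty', 'if'] (min_width=14, slack=0)
Line 4: ['mountain', 'oats'] (min_width=13, slack=1)
Line 5: ['content', 'new'] (min_width=11, slack=3)
Line 6: ['plate', 'evening'] (min_width=13, slack=1)
Line 7: ['coffee'] (min_width=6, slack=8)
Line 8: ['television'] (min_width=10, slack=4)
Line 9: ['fruit', 'ant'] (min_width=9, slack=5)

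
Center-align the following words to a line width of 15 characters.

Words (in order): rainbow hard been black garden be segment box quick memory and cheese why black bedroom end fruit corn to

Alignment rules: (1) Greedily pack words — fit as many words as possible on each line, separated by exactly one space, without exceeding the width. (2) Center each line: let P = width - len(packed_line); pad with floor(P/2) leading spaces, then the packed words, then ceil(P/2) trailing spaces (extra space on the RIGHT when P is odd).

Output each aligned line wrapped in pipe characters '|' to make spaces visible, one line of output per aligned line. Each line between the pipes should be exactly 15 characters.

Line 1: ['rainbow', 'hard'] (min_width=12, slack=3)
Line 2: ['been', 'black'] (min_width=10, slack=5)
Line 3: ['garden', 'be'] (min_width=9, slack=6)
Line 4: ['segment', 'box'] (min_width=11, slack=4)
Line 5: ['quick', 'memory'] (min_width=12, slack=3)
Line 6: ['and', 'cheese', 'why'] (min_width=14, slack=1)
Line 7: ['black', 'bedroom'] (min_width=13, slack=2)
Line 8: ['end', 'fruit', 'corn'] (min_width=14, slack=1)
Line 9: ['to'] (min_width=2, slack=13)

Answer: | rainbow hard  |
|  been black   |
|   garden be   |
|  segment box  |
| quick memory  |
|and cheese why |
| black bedroom |
|end fruit corn |
|      to       |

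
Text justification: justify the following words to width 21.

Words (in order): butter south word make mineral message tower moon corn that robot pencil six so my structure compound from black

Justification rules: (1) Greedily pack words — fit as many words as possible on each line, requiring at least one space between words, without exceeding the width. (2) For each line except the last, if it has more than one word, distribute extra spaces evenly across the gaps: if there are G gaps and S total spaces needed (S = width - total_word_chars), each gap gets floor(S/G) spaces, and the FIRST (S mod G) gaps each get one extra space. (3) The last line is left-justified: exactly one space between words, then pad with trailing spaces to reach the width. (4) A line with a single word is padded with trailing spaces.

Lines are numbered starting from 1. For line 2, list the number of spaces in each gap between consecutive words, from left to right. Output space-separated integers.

Answer: 2 1

Derivation:
Line 1: ['butter', 'south', 'word'] (min_width=17, slack=4)
Line 2: ['make', 'mineral', 'message'] (min_width=20, slack=1)
Line 3: ['tower', 'moon', 'corn', 'that'] (min_width=20, slack=1)
Line 4: ['robot', 'pencil', 'six', 'so'] (min_width=19, slack=2)
Line 5: ['my', 'structure', 'compound'] (min_width=21, slack=0)
Line 6: ['from', 'black'] (min_width=10, slack=11)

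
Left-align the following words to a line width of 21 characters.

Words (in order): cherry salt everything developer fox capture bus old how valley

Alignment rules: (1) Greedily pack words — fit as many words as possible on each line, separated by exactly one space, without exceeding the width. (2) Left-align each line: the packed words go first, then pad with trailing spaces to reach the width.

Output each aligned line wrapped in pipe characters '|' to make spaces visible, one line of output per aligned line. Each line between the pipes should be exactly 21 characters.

Answer: |cherry salt          |
|everything developer |
|fox capture bus old  |
|how valley           |

Derivation:
Line 1: ['cherry', 'salt'] (min_width=11, slack=10)
Line 2: ['everything', 'developer'] (min_width=20, slack=1)
Line 3: ['fox', 'capture', 'bus', 'old'] (min_width=19, slack=2)
Line 4: ['how', 'valley'] (min_width=10, slack=11)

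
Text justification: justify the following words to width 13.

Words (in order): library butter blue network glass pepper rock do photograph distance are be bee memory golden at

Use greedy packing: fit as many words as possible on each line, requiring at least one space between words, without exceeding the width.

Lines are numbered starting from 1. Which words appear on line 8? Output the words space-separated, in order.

Answer: golden at

Derivation:
Line 1: ['library'] (min_width=7, slack=6)
Line 2: ['butter', 'blue'] (min_width=11, slack=2)
Line 3: ['network', 'glass'] (min_width=13, slack=0)
Line 4: ['pepper', 'rock'] (min_width=11, slack=2)
Line 5: ['do', 'photograph'] (min_width=13, slack=0)
Line 6: ['distance', 'are'] (min_width=12, slack=1)
Line 7: ['be', 'bee', 'memory'] (min_width=13, slack=0)
Line 8: ['golden', 'at'] (min_width=9, slack=4)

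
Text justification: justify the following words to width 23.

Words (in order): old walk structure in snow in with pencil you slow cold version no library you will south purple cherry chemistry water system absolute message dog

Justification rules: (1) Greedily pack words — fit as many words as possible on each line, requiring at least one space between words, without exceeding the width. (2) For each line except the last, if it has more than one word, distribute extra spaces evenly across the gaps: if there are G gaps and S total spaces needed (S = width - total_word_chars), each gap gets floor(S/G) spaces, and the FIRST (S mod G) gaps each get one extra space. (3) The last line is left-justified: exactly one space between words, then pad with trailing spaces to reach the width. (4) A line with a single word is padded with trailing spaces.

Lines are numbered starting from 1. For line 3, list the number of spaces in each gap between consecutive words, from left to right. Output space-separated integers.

Answer: 2 2 2

Derivation:
Line 1: ['old', 'walk', 'structure', 'in'] (min_width=21, slack=2)
Line 2: ['snow', 'in', 'with', 'pencil', 'you'] (min_width=23, slack=0)
Line 3: ['slow', 'cold', 'version', 'no'] (min_width=20, slack=3)
Line 4: ['library', 'you', 'will', 'south'] (min_width=22, slack=1)
Line 5: ['purple', 'cherry', 'chemistry'] (min_width=23, slack=0)
Line 6: ['water', 'system', 'absolute'] (min_width=21, slack=2)
Line 7: ['message', 'dog'] (min_width=11, slack=12)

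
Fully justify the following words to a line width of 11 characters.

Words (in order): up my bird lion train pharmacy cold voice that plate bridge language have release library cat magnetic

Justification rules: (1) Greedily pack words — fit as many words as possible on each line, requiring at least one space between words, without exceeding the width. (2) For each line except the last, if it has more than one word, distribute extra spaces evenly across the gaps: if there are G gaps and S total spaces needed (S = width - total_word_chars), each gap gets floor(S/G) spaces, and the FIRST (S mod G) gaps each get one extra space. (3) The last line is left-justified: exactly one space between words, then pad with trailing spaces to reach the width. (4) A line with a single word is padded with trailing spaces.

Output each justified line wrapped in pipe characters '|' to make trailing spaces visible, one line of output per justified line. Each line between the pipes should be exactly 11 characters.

Answer: |up  my bird|
|lion  train|
|pharmacy   |
|cold  voice|
|that  plate|
|bridge     |
|language   |
|have       |
|release    |
|library cat|
|magnetic   |

Derivation:
Line 1: ['up', 'my', 'bird'] (min_width=10, slack=1)
Line 2: ['lion', 'train'] (min_width=10, slack=1)
Line 3: ['pharmacy'] (min_width=8, slack=3)
Line 4: ['cold', 'voice'] (min_width=10, slack=1)
Line 5: ['that', 'plate'] (min_width=10, slack=1)
Line 6: ['bridge'] (min_width=6, slack=5)
Line 7: ['language'] (min_width=8, slack=3)
Line 8: ['have'] (min_width=4, slack=7)
Line 9: ['release'] (min_width=7, slack=4)
Line 10: ['library', 'cat'] (min_width=11, slack=0)
Line 11: ['magnetic'] (min_width=8, slack=3)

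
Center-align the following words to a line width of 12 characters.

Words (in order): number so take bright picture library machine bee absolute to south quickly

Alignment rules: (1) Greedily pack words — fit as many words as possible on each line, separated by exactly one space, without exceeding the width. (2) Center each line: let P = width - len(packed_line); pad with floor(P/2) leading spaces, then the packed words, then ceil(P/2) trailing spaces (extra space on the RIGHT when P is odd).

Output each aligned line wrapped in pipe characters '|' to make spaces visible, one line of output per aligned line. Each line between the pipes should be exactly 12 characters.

Answer: | number so  |
|take bright |
|  picture   |
|  library   |
|machine bee |
|absolute to |
|   south    |
|  quickly   |

Derivation:
Line 1: ['number', 'so'] (min_width=9, slack=3)
Line 2: ['take', 'bright'] (min_width=11, slack=1)
Line 3: ['picture'] (min_width=7, slack=5)
Line 4: ['library'] (min_width=7, slack=5)
Line 5: ['machine', 'bee'] (min_width=11, slack=1)
Line 6: ['absolute', 'to'] (min_width=11, slack=1)
Line 7: ['south'] (min_width=5, slack=7)
Line 8: ['quickly'] (min_width=7, slack=5)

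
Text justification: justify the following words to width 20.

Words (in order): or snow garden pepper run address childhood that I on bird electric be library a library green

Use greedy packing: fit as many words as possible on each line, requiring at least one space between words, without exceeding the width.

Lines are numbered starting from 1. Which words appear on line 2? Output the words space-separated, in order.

Line 1: ['or', 'snow', 'garden'] (min_width=14, slack=6)
Line 2: ['pepper', 'run', 'address'] (min_width=18, slack=2)
Line 3: ['childhood', 'that', 'I', 'on'] (min_width=19, slack=1)
Line 4: ['bird', 'electric', 'be'] (min_width=16, slack=4)
Line 5: ['library', 'a', 'library'] (min_width=17, slack=3)
Line 6: ['green'] (min_width=5, slack=15)

Answer: pepper run address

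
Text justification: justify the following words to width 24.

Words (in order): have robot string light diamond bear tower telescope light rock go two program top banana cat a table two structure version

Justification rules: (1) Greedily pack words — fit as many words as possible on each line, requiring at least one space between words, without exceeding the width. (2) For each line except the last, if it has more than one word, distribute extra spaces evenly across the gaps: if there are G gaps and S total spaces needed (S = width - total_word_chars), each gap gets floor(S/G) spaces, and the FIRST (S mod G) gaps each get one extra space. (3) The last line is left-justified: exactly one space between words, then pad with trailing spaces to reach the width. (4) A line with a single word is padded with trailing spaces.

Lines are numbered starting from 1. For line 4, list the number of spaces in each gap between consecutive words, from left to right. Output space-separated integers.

Line 1: ['have', 'robot', 'string', 'light'] (min_width=23, slack=1)
Line 2: ['diamond', 'bear', 'tower'] (min_width=18, slack=6)
Line 3: ['telescope', 'light', 'rock', 'go'] (min_width=23, slack=1)
Line 4: ['two', 'program', 'top', 'banana'] (min_width=22, slack=2)
Line 5: ['cat', 'a', 'table', 'two'] (min_width=15, slack=9)
Line 6: ['structure', 'version'] (min_width=17, slack=7)

Answer: 2 2 1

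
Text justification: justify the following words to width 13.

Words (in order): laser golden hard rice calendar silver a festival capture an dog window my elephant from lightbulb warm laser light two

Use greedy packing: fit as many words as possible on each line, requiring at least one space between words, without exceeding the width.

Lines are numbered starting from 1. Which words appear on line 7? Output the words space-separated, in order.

Answer: dog window my

Derivation:
Line 1: ['laser', 'golden'] (min_width=12, slack=1)
Line 2: ['hard', 'rice'] (min_width=9, slack=4)
Line 3: ['calendar'] (min_width=8, slack=5)
Line 4: ['silver', 'a'] (min_width=8, slack=5)
Line 5: ['festival'] (min_width=8, slack=5)
Line 6: ['capture', 'an'] (min_width=10, slack=3)
Line 7: ['dog', 'window', 'my'] (min_width=13, slack=0)
Line 8: ['elephant', 'from'] (min_width=13, slack=0)
Line 9: ['lightbulb'] (min_width=9, slack=4)
Line 10: ['warm', 'laser'] (min_width=10, slack=3)
Line 11: ['light', 'two'] (min_width=9, slack=4)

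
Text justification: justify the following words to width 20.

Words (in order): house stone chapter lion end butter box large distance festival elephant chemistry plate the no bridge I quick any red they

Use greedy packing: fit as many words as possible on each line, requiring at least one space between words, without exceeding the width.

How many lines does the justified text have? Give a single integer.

Line 1: ['house', 'stone', 'chapter'] (min_width=19, slack=1)
Line 2: ['lion', 'end', 'butter', 'box'] (min_width=19, slack=1)
Line 3: ['large', 'distance'] (min_width=14, slack=6)
Line 4: ['festival', 'elephant'] (min_width=17, slack=3)
Line 5: ['chemistry', 'plate', 'the'] (min_width=19, slack=1)
Line 6: ['no', 'bridge', 'I', 'quick'] (min_width=17, slack=3)
Line 7: ['any', 'red', 'they'] (min_width=12, slack=8)
Total lines: 7

Answer: 7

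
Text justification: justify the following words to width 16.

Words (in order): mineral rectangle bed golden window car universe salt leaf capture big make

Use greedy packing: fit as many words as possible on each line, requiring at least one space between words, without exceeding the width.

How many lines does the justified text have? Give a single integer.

Answer: 6

Derivation:
Line 1: ['mineral'] (min_width=7, slack=9)
Line 2: ['rectangle', 'bed'] (min_width=13, slack=3)
Line 3: ['golden', 'window'] (min_width=13, slack=3)
Line 4: ['car', 'universe'] (min_width=12, slack=4)
Line 5: ['salt', 'leaf'] (min_width=9, slack=7)
Line 6: ['capture', 'big', 'make'] (min_width=16, slack=0)
Total lines: 6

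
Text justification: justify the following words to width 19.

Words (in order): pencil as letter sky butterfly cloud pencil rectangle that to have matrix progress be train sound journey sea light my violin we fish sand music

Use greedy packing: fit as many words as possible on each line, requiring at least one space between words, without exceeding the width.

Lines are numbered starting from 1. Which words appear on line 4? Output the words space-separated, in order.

Line 1: ['pencil', 'as', 'letter'] (min_width=16, slack=3)
Line 2: ['sky', 'butterfly', 'cloud'] (min_width=19, slack=0)
Line 3: ['pencil', 'rectangle'] (min_width=16, slack=3)
Line 4: ['that', 'to', 'have', 'matrix'] (min_width=19, slack=0)
Line 5: ['progress', 'be', 'train'] (min_width=17, slack=2)
Line 6: ['sound', 'journey', 'sea'] (min_width=17, slack=2)
Line 7: ['light', 'my', 'violin', 'we'] (min_width=18, slack=1)
Line 8: ['fish', 'sand', 'music'] (min_width=15, slack=4)

Answer: that to have matrix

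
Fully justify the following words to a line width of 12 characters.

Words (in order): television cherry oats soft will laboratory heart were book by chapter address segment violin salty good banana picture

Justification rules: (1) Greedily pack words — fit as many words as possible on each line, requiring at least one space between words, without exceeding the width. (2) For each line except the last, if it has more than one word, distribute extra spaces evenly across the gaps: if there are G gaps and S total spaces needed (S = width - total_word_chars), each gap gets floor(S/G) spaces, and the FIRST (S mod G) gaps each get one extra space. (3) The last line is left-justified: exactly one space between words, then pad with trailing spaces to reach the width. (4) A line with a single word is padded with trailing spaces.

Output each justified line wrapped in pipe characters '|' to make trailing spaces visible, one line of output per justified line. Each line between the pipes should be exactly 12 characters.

Line 1: ['television'] (min_width=10, slack=2)
Line 2: ['cherry', 'oats'] (min_width=11, slack=1)
Line 3: ['soft', 'will'] (min_width=9, slack=3)
Line 4: ['laboratory'] (min_width=10, slack=2)
Line 5: ['heart', 'were'] (min_width=10, slack=2)
Line 6: ['book', 'by'] (min_width=7, slack=5)
Line 7: ['chapter'] (min_width=7, slack=5)
Line 8: ['address'] (min_width=7, slack=5)
Line 9: ['segment'] (min_width=7, slack=5)
Line 10: ['violin', 'salty'] (min_width=12, slack=0)
Line 11: ['good', 'banana'] (min_width=11, slack=1)
Line 12: ['picture'] (min_width=7, slack=5)

Answer: |television  |
|cherry  oats|
|soft    will|
|laboratory  |
|heart   were|
|book      by|
|chapter     |
|address     |
|segment     |
|violin salty|
|good  banana|
|picture     |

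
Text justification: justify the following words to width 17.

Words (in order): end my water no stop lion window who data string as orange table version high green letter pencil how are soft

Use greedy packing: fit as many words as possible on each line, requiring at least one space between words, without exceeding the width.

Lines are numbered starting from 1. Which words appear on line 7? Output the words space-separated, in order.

Line 1: ['end', 'my', 'water', 'no'] (min_width=15, slack=2)
Line 2: ['stop', 'lion', 'window'] (min_width=16, slack=1)
Line 3: ['who', 'data', 'string'] (min_width=15, slack=2)
Line 4: ['as', 'orange', 'table'] (min_width=15, slack=2)
Line 5: ['version', 'high'] (min_width=12, slack=5)
Line 6: ['green', 'letter'] (min_width=12, slack=5)
Line 7: ['pencil', 'how', 'are'] (min_width=14, slack=3)
Line 8: ['soft'] (min_width=4, slack=13)

Answer: pencil how are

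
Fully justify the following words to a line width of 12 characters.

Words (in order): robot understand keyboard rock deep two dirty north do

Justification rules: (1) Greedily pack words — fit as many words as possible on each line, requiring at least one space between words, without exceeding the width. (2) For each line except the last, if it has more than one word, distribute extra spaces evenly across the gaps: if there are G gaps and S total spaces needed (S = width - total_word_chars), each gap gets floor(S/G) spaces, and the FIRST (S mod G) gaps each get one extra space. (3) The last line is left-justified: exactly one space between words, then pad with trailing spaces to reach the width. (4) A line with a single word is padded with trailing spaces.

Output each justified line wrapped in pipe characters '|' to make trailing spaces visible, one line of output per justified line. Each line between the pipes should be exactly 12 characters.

Line 1: ['robot'] (min_width=5, slack=7)
Line 2: ['understand'] (min_width=10, slack=2)
Line 3: ['keyboard'] (min_width=8, slack=4)
Line 4: ['rock', 'deep'] (min_width=9, slack=3)
Line 5: ['two', 'dirty'] (min_width=9, slack=3)
Line 6: ['north', 'do'] (min_width=8, slack=4)

Answer: |robot       |
|understand  |
|keyboard    |
|rock    deep|
|two    dirty|
|north do    |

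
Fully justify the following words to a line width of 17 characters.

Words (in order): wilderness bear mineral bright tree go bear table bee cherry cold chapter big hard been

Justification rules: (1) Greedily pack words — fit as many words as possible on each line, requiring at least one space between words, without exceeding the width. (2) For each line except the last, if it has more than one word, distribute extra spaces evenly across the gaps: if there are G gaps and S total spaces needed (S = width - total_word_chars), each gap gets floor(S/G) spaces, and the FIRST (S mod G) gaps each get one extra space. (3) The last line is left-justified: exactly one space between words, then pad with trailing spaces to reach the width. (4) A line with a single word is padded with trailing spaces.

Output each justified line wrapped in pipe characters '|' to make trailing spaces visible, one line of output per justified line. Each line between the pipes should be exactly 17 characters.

Line 1: ['wilderness', 'bear'] (min_width=15, slack=2)
Line 2: ['mineral', 'bright'] (min_width=14, slack=3)
Line 3: ['tree', 'go', 'bear'] (min_width=12, slack=5)
Line 4: ['table', 'bee', 'cherry'] (min_width=16, slack=1)
Line 5: ['cold', 'chapter', 'big'] (min_width=16, slack=1)
Line 6: ['hard', 'been'] (min_width=9, slack=8)

Answer: |wilderness   bear|
|mineral    bright|
|tree    go   bear|
|table  bee cherry|
|cold  chapter big|
|hard been        |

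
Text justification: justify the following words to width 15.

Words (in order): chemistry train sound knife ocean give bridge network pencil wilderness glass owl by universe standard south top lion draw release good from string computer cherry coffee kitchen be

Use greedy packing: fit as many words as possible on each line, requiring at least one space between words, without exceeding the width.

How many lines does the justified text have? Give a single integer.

Line 1: ['chemistry', 'train'] (min_width=15, slack=0)
Line 2: ['sound', 'knife'] (min_width=11, slack=4)
Line 3: ['ocean', 'give'] (min_width=10, slack=5)
Line 4: ['bridge', 'network'] (min_width=14, slack=1)
Line 5: ['pencil'] (min_width=6, slack=9)
Line 6: ['wilderness'] (min_width=10, slack=5)
Line 7: ['glass', 'owl', 'by'] (min_width=12, slack=3)
Line 8: ['universe'] (min_width=8, slack=7)
Line 9: ['standard', 'south'] (min_width=14, slack=1)
Line 10: ['top', 'lion', 'draw'] (min_width=13, slack=2)
Line 11: ['release', 'good'] (min_width=12, slack=3)
Line 12: ['from', 'string'] (min_width=11, slack=4)
Line 13: ['computer', 'cherry'] (min_width=15, slack=0)
Line 14: ['coffee', 'kitchen'] (min_width=14, slack=1)
Line 15: ['be'] (min_width=2, slack=13)
Total lines: 15

Answer: 15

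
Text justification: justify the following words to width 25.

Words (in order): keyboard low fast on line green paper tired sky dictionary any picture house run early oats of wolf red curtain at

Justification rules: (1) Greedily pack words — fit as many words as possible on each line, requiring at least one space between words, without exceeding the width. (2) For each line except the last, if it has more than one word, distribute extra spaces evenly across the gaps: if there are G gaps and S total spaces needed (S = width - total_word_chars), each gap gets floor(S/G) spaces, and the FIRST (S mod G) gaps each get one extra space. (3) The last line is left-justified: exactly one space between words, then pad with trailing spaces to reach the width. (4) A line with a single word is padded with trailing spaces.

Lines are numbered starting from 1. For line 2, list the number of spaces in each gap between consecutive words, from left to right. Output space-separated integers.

Answer: 3 2 2

Derivation:
Line 1: ['keyboard', 'low', 'fast', 'on', 'line'] (min_width=25, slack=0)
Line 2: ['green', 'paper', 'tired', 'sky'] (min_width=21, slack=4)
Line 3: ['dictionary', 'any', 'picture'] (min_width=22, slack=3)
Line 4: ['house', 'run', 'early', 'oats', 'of'] (min_width=23, slack=2)
Line 5: ['wolf', 'red', 'curtain', 'at'] (min_width=19, slack=6)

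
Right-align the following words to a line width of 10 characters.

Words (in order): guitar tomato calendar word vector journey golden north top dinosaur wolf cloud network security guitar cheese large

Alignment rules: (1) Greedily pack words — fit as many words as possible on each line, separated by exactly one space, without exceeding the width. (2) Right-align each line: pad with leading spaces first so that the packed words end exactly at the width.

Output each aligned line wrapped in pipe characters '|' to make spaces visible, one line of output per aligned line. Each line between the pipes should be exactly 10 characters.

Line 1: ['guitar'] (min_width=6, slack=4)
Line 2: ['tomato'] (min_width=6, slack=4)
Line 3: ['calendar'] (min_width=8, slack=2)
Line 4: ['word'] (min_width=4, slack=6)
Line 5: ['vector'] (min_width=6, slack=4)
Line 6: ['journey'] (min_width=7, slack=3)
Line 7: ['golden'] (min_width=6, slack=4)
Line 8: ['north', 'top'] (min_width=9, slack=1)
Line 9: ['dinosaur'] (min_width=8, slack=2)
Line 10: ['wolf', 'cloud'] (min_width=10, slack=0)
Line 11: ['network'] (min_width=7, slack=3)
Line 12: ['security'] (min_width=8, slack=2)
Line 13: ['guitar'] (min_width=6, slack=4)
Line 14: ['cheese'] (min_width=6, slack=4)
Line 15: ['large'] (min_width=5, slack=5)

Answer: |    guitar|
|    tomato|
|  calendar|
|      word|
|    vector|
|   journey|
|    golden|
| north top|
|  dinosaur|
|wolf cloud|
|   network|
|  security|
|    guitar|
|    cheese|
|     large|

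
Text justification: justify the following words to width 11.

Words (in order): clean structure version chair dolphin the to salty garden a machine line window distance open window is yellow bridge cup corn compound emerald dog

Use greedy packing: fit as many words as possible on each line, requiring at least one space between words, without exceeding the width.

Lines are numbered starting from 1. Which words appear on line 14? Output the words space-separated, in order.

Answer: corn

Derivation:
Line 1: ['clean'] (min_width=5, slack=6)
Line 2: ['structure'] (min_width=9, slack=2)
Line 3: ['version'] (min_width=7, slack=4)
Line 4: ['chair'] (min_width=5, slack=6)
Line 5: ['dolphin', 'the'] (min_width=11, slack=0)
Line 6: ['to', 'salty'] (min_width=8, slack=3)
Line 7: ['garden', 'a'] (min_width=8, slack=3)
Line 8: ['machine'] (min_width=7, slack=4)
Line 9: ['line', 'window'] (min_width=11, slack=0)
Line 10: ['distance'] (min_width=8, slack=3)
Line 11: ['open', 'window'] (min_width=11, slack=0)
Line 12: ['is', 'yellow'] (min_width=9, slack=2)
Line 13: ['bridge', 'cup'] (min_width=10, slack=1)
Line 14: ['corn'] (min_width=4, slack=7)
Line 15: ['compound'] (min_width=8, slack=3)
Line 16: ['emerald', 'dog'] (min_width=11, slack=0)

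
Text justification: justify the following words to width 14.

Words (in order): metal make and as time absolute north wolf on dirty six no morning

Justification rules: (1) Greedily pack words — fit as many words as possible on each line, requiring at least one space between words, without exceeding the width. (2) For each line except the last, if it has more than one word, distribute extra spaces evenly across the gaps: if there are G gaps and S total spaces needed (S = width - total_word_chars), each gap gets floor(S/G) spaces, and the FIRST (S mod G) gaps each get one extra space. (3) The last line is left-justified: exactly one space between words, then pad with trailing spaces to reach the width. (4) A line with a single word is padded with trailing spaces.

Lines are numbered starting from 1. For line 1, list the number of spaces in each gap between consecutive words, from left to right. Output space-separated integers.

Answer: 1 1

Derivation:
Line 1: ['metal', 'make', 'and'] (min_width=14, slack=0)
Line 2: ['as', 'time'] (min_width=7, slack=7)
Line 3: ['absolute', 'north'] (min_width=14, slack=0)
Line 4: ['wolf', 'on', 'dirty'] (min_width=13, slack=1)
Line 5: ['six', 'no', 'morning'] (min_width=14, slack=0)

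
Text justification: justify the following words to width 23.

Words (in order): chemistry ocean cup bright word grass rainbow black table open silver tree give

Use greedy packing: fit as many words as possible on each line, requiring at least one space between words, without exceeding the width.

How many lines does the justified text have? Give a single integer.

Line 1: ['chemistry', 'ocean', 'cup'] (min_width=19, slack=4)
Line 2: ['bright', 'word', 'grass'] (min_width=17, slack=6)
Line 3: ['rainbow', 'black', 'table'] (min_width=19, slack=4)
Line 4: ['open', 'silver', 'tree', 'give'] (min_width=21, slack=2)
Total lines: 4

Answer: 4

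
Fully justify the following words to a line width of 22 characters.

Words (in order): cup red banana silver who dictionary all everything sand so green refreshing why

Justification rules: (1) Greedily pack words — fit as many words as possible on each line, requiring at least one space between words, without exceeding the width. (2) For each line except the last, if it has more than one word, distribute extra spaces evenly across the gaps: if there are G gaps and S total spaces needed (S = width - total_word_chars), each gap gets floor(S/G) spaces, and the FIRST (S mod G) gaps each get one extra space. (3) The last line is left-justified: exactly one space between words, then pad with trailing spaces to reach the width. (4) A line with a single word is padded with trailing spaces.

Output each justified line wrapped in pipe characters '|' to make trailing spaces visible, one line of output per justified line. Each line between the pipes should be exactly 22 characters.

Answer: |cup  red banana silver|
|who   dictionary   all|
|everything   sand   so|
|green refreshing why  |

Derivation:
Line 1: ['cup', 'red', 'banana', 'silver'] (min_width=21, slack=1)
Line 2: ['who', 'dictionary', 'all'] (min_width=18, slack=4)
Line 3: ['everything', 'sand', 'so'] (min_width=18, slack=4)
Line 4: ['green', 'refreshing', 'why'] (min_width=20, slack=2)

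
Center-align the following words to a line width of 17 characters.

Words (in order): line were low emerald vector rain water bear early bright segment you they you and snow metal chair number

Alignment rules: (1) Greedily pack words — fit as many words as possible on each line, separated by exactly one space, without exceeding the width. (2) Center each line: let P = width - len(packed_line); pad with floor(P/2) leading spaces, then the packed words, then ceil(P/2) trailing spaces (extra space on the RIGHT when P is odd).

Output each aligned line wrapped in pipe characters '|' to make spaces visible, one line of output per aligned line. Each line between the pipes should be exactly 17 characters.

Answer: |  line were low  |
| emerald vector  |
| rain water bear |
|  early bright   |
|segment you they |
|  you and snow   |
|   metal chair   |
|     number      |

Derivation:
Line 1: ['line', 'were', 'low'] (min_width=13, slack=4)
Line 2: ['emerald', 'vector'] (min_width=14, slack=3)
Line 3: ['rain', 'water', 'bear'] (min_width=15, slack=2)
Line 4: ['early', 'bright'] (min_width=12, slack=5)
Line 5: ['segment', 'you', 'they'] (min_width=16, slack=1)
Line 6: ['you', 'and', 'snow'] (min_width=12, slack=5)
Line 7: ['metal', 'chair'] (min_width=11, slack=6)
Line 8: ['number'] (min_width=6, slack=11)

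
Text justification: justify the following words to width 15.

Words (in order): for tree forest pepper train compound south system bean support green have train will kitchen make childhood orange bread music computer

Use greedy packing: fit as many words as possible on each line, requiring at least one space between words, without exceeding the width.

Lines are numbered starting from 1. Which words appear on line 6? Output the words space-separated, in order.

Line 1: ['for', 'tree', 'forest'] (min_width=15, slack=0)
Line 2: ['pepper', 'train'] (min_width=12, slack=3)
Line 3: ['compound', 'south'] (min_width=14, slack=1)
Line 4: ['system', 'bean'] (min_width=11, slack=4)
Line 5: ['support', 'green'] (min_width=13, slack=2)
Line 6: ['have', 'train', 'will'] (min_width=15, slack=0)
Line 7: ['kitchen', 'make'] (min_width=12, slack=3)
Line 8: ['childhood'] (min_width=9, slack=6)
Line 9: ['orange', 'bread'] (min_width=12, slack=3)
Line 10: ['music', 'computer'] (min_width=14, slack=1)

Answer: have train will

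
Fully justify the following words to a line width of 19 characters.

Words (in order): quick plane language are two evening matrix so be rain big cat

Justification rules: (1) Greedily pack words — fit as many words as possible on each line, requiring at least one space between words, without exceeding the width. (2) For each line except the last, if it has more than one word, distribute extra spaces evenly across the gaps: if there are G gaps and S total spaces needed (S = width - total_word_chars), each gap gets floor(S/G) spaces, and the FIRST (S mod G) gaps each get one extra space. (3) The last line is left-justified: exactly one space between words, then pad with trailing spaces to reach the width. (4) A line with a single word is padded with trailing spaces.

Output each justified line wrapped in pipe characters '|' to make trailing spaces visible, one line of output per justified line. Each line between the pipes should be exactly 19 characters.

Answer: |quick         plane|
|language   are  two|
|evening  matrix  so|
|be rain big cat    |

Derivation:
Line 1: ['quick', 'plane'] (min_width=11, slack=8)
Line 2: ['language', 'are', 'two'] (min_width=16, slack=3)
Line 3: ['evening', 'matrix', 'so'] (min_width=17, slack=2)
Line 4: ['be', 'rain', 'big', 'cat'] (min_width=15, slack=4)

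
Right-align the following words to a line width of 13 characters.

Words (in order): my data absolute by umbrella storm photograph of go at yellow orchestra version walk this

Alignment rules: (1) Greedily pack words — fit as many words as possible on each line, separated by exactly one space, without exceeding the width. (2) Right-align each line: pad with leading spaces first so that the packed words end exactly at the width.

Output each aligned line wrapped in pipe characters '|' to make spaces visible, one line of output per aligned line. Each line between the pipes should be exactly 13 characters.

Answer: |      my data|
|  absolute by|
|     umbrella|
|        storm|
|photograph of|
| go at yellow|
|    orchestra|
| version walk|
|         this|

Derivation:
Line 1: ['my', 'data'] (min_width=7, slack=6)
Line 2: ['absolute', 'by'] (min_width=11, slack=2)
Line 3: ['umbrella'] (min_width=8, slack=5)
Line 4: ['storm'] (min_width=5, slack=8)
Line 5: ['photograph', 'of'] (min_width=13, slack=0)
Line 6: ['go', 'at', 'yellow'] (min_width=12, slack=1)
Line 7: ['orchestra'] (min_width=9, slack=4)
Line 8: ['version', 'walk'] (min_width=12, slack=1)
Line 9: ['this'] (min_width=4, slack=9)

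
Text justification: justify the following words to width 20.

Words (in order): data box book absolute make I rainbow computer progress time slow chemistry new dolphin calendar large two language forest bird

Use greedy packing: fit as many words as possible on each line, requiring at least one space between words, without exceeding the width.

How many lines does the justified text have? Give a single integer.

Answer: 8

Derivation:
Line 1: ['data', 'box', 'book'] (min_width=13, slack=7)
Line 2: ['absolute', 'make', 'I'] (min_width=15, slack=5)
Line 3: ['rainbow', 'computer'] (min_width=16, slack=4)
Line 4: ['progress', 'time', 'slow'] (min_width=18, slack=2)
Line 5: ['chemistry', 'new'] (min_width=13, slack=7)
Line 6: ['dolphin', 'calendar'] (min_width=16, slack=4)
Line 7: ['large', 'two', 'language'] (min_width=18, slack=2)
Line 8: ['forest', 'bird'] (min_width=11, slack=9)
Total lines: 8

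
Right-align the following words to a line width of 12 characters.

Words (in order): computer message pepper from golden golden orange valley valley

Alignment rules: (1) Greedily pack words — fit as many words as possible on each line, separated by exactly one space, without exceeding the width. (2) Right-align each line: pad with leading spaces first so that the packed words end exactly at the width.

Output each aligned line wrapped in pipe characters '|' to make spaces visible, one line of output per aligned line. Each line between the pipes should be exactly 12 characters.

Answer: |    computer|
|     message|
| pepper from|
|      golden|
|      golden|
|      orange|
|      valley|
|      valley|

Derivation:
Line 1: ['computer'] (min_width=8, slack=4)
Line 2: ['message'] (min_width=7, slack=5)
Line 3: ['pepper', 'from'] (min_width=11, slack=1)
Line 4: ['golden'] (min_width=6, slack=6)
Line 5: ['golden'] (min_width=6, slack=6)
Line 6: ['orange'] (min_width=6, slack=6)
Line 7: ['valley'] (min_width=6, slack=6)
Line 8: ['valley'] (min_width=6, slack=6)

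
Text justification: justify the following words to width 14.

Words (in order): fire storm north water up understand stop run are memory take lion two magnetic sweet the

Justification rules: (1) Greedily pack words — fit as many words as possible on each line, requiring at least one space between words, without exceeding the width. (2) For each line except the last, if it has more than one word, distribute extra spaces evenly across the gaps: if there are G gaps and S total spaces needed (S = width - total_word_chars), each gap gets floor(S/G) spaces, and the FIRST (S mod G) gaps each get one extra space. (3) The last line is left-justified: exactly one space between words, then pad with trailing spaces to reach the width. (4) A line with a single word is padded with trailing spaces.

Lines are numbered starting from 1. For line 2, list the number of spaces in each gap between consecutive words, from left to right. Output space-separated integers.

Answer: 1 1

Derivation:
Line 1: ['fire', 'storm'] (min_width=10, slack=4)
Line 2: ['north', 'water', 'up'] (min_width=14, slack=0)
Line 3: ['understand'] (min_width=10, slack=4)
Line 4: ['stop', 'run', 'are'] (min_width=12, slack=2)
Line 5: ['memory', 'take'] (min_width=11, slack=3)
Line 6: ['lion', 'two'] (min_width=8, slack=6)
Line 7: ['magnetic', 'sweet'] (min_width=14, slack=0)
Line 8: ['the'] (min_width=3, slack=11)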